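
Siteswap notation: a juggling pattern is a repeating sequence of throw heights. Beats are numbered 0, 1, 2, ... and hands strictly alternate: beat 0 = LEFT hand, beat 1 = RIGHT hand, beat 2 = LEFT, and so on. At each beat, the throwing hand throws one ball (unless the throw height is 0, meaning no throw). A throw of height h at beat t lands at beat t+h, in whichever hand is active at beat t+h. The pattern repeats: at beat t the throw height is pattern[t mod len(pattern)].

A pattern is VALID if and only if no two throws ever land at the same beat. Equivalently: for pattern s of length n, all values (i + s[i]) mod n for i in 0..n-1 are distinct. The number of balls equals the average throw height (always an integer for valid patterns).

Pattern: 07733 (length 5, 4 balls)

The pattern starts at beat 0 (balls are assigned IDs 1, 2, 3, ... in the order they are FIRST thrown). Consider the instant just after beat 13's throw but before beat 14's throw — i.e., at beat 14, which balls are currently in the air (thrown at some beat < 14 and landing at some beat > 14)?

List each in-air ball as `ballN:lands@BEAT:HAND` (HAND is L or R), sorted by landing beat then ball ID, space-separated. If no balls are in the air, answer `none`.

Answer: ball3:lands@16:L ball1:lands@18:L ball2:lands@19:R

Derivation:
Beat 1 (R): throw ball1 h=7 -> lands@8:L; in-air after throw: [b1@8:L]
Beat 2 (L): throw ball2 h=7 -> lands@9:R; in-air after throw: [b1@8:L b2@9:R]
Beat 3 (R): throw ball3 h=3 -> lands@6:L; in-air after throw: [b3@6:L b1@8:L b2@9:R]
Beat 4 (L): throw ball4 h=3 -> lands@7:R; in-air after throw: [b3@6:L b4@7:R b1@8:L b2@9:R]
Beat 6 (L): throw ball3 h=7 -> lands@13:R; in-air after throw: [b4@7:R b1@8:L b2@9:R b3@13:R]
Beat 7 (R): throw ball4 h=7 -> lands@14:L; in-air after throw: [b1@8:L b2@9:R b3@13:R b4@14:L]
Beat 8 (L): throw ball1 h=3 -> lands@11:R; in-air after throw: [b2@9:R b1@11:R b3@13:R b4@14:L]
Beat 9 (R): throw ball2 h=3 -> lands@12:L; in-air after throw: [b1@11:R b2@12:L b3@13:R b4@14:L]
Beat 11 (R): throw ball1 h=7 -> lands@18:L; in-air after throw: [b2@12:L b3@13:R b4@14:L b1@18:L]
Beat 12 (L): throw ball2 h=7 -> lands@19:R; in-air after throw: [b3@13:R b4@14:L b1@18:L b2@19:R]
Beat 13 (R): throw ball3 h=3 -> lands@16:L; in-air after throw: [b4@14:L b3@16:L b1@18:L b2@19:R]
Beat 14 (L): throw ball4 h=3 -> lands@17:R; in-air after throw: [b3@16:L b4@17:R b1@18:L b2@19:R]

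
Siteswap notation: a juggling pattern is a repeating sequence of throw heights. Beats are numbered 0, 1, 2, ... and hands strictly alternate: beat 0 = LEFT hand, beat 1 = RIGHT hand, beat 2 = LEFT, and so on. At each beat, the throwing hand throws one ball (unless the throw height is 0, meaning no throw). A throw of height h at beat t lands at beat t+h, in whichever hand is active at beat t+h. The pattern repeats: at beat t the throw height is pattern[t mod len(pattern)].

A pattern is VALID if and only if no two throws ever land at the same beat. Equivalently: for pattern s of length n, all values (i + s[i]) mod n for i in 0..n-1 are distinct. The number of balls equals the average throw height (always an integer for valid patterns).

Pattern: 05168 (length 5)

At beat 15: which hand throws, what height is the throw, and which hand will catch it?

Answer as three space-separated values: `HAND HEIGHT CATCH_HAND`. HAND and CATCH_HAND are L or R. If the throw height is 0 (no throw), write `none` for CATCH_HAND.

Beat 15: 15 mod 2 = 1, so hand = R
Throw height = pattern[15 mod 5] = pattern[0] = 0

Answer: R 0 none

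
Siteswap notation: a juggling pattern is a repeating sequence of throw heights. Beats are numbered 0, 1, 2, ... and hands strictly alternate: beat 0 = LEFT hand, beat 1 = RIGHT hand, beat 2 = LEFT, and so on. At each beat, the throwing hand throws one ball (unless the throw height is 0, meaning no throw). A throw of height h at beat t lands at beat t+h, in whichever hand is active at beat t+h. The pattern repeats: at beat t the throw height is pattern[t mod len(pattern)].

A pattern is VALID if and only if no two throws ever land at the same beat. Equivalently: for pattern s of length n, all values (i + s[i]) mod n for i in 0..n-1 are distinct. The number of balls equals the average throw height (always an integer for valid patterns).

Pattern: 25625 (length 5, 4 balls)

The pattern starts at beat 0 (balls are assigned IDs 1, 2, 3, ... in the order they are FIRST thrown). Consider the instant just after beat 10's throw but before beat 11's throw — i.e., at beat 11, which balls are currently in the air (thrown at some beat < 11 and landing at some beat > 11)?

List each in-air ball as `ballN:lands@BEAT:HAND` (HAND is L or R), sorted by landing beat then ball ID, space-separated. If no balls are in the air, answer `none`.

Beat 0 (L): throw ball1 h=2 -> lands@2:L; in-air after throw: [b1@2:L]
Beat 1 (R): throw ball2 h=5 -> lands@6:L; in-air after throw: [b1@2:L b2@6:L]
Beat 2 (L): throw ball1 h=6 -> lands@8:L; in-air after throw: [b2@6:L b1@8:L]
Beat 3 (R): throw ball3 h=2 -> lands@5:R; in-air after throw: [b3@5:R b2@6:L b1@8:L]
Beat 4 (L): throw ball4 h=5 -> lands@9:R; in-air after throw: [b3@5:R b2@6:L b1@8:L b4@9:R]
Beat 5 (R): throw ball3 h=2 -> lands@7:R; in-air after throw: [b2@6:L b3@7:R b1@8:L b4@9:R]
Beat 6 (L): throw ball2 h=5 -> lands@11:R; in-air after throw: [b3@7:R b1@8:L b4@9:R b2@11:R]
Beat 7 (R): throw ball3 h=6 -> lands@13:R; in-air after throw: [b1@8:L b4@9:R b2@11:R b3@13:R]
Beat 8 (L): throw ball1 h=2 -> lands@10:L; in-air after throw: [b4@9:R b1@10:L b2@11:R b3@13:R]
Beat 9 (R): throw ball4 h=5 -> lands@14:L; in-air after throw: [b1@10:L b2@11:R b3@13:R b4@14:L]
Beat 10 (L): throw ball1 h=2 -> lands@12:L; in-air after throw: [b2@11:R b1@12:L b3@13:R b4@14:L]
Beat 11 (R): throw ball2 h=5 -> lands@16:L; in-air after throw: [b1@12:L b3@13:R b4@14:L b2@16:L]

Answer: ball1:lands@12:L ball3:lands@13:R ball4:lands@14:L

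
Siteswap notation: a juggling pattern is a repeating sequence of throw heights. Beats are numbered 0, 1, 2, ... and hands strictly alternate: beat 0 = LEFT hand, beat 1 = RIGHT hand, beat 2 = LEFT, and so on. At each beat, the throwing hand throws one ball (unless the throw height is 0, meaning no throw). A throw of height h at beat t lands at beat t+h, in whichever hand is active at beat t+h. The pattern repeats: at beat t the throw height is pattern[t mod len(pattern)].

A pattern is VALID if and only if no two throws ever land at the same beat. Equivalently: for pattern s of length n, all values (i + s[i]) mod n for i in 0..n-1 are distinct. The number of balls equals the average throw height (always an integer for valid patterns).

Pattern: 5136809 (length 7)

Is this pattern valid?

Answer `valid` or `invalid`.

Answer: invalid

Derivation:
i=0: (i + s[i]) mod n = (0 + 5) mod 7 = 5
i=1: (i + s[i]) mod n = (1 + 1) mod 7 = 2
i=2: (i + s[i]) mod n = (2 + 3) mod 7 = 5
i=3: (i + s[i]) mod n = (3 + 6) mod 7 = 2
i=4: (i + s[i]) mod n = (4 + 8) mod 7 = 5
i=5: (i + s[i]) mod n = (5 + 0) mod 7 = 5
i=6: (i + s[i]) mod n = (6 + 9) mod 7 = 1
Residues: [5, 2, 5, 2, 5, 5, 1], distinct: False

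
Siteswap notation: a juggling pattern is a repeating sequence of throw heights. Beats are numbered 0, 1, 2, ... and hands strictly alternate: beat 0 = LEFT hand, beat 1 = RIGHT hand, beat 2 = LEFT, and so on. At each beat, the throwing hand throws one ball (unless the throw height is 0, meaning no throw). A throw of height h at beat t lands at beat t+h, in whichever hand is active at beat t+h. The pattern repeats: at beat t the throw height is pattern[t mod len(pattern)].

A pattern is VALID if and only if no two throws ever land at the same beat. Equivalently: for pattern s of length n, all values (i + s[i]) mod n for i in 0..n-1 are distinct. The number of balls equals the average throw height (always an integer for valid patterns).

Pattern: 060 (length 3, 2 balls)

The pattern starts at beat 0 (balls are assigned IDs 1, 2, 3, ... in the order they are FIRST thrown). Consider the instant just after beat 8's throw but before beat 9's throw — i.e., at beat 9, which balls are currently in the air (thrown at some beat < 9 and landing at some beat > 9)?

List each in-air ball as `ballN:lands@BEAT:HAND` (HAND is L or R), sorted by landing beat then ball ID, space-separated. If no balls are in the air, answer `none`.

Answer: ball2:lands@10:L ball1:lands@13:R

Derivation:
Beat 1 (R): throw ball1 h=6 -> lands@7:R; in-air after throw: [b1@7:R]
Beat 4 (L): throw ball2 h=6 -> lands@10:L; in-air after throw: [b1@7:R b2@10:L]
Beat 7 (R): throw ball1 h=6 -> lands@13:R; in-air after throw: [b2@10:L b1@13:R]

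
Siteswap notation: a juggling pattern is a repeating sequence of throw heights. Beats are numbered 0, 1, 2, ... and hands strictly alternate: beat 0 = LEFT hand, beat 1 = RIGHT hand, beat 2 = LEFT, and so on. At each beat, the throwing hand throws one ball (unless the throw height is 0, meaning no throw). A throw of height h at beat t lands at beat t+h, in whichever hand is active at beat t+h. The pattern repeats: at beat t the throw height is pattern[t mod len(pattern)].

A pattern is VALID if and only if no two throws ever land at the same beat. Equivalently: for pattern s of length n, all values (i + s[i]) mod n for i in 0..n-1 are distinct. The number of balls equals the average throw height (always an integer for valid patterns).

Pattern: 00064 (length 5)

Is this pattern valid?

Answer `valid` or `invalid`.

i=0: (i + s[i]) mod n = (0 + 0) mod 5 = 0
i=1: (i + s[i]) mod n = (1 + 0) mod 5 = 1
i=2: (i + s[i]) mod n = (2 + 0) mod 5 = 2
i=3: (i + s[i]) mod n = (3 + 6) mod 5 = 4
i=4: (i + s[i]) mod n = (4 + 4) mod 5 = 3
Residues: [0, 1, 2, 4, 3], distinct: True

Answer: valid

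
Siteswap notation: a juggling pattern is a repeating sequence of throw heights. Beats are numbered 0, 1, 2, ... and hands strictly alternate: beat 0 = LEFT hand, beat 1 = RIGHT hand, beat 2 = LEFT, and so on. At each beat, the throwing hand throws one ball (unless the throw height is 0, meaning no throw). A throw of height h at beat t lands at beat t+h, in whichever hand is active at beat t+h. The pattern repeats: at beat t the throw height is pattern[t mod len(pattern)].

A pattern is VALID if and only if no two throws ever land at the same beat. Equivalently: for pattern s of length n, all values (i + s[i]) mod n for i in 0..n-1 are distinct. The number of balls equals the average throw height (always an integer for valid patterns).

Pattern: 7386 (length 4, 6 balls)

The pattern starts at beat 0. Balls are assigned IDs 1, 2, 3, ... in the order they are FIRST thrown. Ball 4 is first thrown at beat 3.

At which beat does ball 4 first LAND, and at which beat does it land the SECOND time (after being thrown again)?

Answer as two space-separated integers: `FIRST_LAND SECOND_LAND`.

Beat 0 (L): throw ball1 h=7 -> lands@7:R; in-air after throw: [b1@7:R]
Beat 1 (R): throw ball2 h=3 -> lands@4:L; in-air after throw: [b2@4:L b1@7:R]
Beat 2 (L): throw ball3 h=8 -> lands@10:L; in-air after throw: [b2@4:L b1@7:R b3@10:L]
Beat 3 (R): throw ball4 h=6 -> lands@9:R; in-air after throw: [b2@4:L b1@7:R b4@9:R b3@10:L]
Beat 4 (L): throw ball2 h=7 -> lands@11:R; in-air after throw: [b1@7:R b4@9:R b3@10:L b2@11:R]
Beat 5 (R): throw ball5 h=3 -> lands@8:L; in-air after throw: [b1@7:R b5@8:L b4@9:R b3@10:L b2@11:R]
Beat 6 (L): throw ball6 h=8 -> lands@14:L; in-air after throw: [b1@7:R b5@8:L b4@9:R b3@10:L b2@11:R b6@14:L]
Beat 7 (R): throw ball1 h=6 -> lands@13:R; in-air after throw: [b5@8:L b4@9:R b3@10:L b2@11:R b1@13:R b6@14:L]
Beat 8 (L): throw ball5 h=7 -> lands@15:R; in-air after throw: [b4@9:R b3@10:L b2@11:R b1@13:R b6@14:L b5@15:R]
Beat 9 (R): throw ball4 h=3 -> lands@12:L; in-air after throw: [b3@10:L b2@11:R b4@12:L b1@13:R b6@14:L b5@15:R]
Beat 10 (L): throw ball3 h=8 -> lands@18:L; in-air after throw: [b2@11:R b4@12:L b1@13:R b6@14:L b5@15:R b3@18:L]
Beat 11 (R): throw ball2 h=6 -> lands@17:R; in-air after throw: [b4@12:L b1@13:R b6@14:L b5@15:R b2@17:R b3@18:L]
Beat 12 (L): throw ball4 h=7 -> lands@19:R; in-air after throw: [b1@13:R b6@14:L b5@15:R b2@17:R b3@18:L b4@19:R]
Ball 4: thrown@3 h=6 -> first land @9; rethrown@9 h=3 -> second land @12

Answer: 9 12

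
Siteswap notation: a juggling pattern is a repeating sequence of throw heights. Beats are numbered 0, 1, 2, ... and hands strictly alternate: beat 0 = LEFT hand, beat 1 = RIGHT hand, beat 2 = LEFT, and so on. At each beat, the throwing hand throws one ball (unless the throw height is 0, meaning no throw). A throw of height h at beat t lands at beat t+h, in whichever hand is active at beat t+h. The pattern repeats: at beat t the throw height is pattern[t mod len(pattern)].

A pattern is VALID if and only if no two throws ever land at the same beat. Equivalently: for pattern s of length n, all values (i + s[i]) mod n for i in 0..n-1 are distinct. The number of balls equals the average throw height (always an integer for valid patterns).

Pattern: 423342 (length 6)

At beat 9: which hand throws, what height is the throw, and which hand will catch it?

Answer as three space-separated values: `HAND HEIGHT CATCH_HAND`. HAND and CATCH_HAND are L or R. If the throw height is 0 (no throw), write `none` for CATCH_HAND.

Answer: R 3 L

Derivation:
Beat 9: 9 mod 2 = 1, so hand = R
Throw height = pattern[9 mod 6] = pattern[3] = 3
Lands at beat 9+3=12, 12 mod 2 = 0, so catch hand = L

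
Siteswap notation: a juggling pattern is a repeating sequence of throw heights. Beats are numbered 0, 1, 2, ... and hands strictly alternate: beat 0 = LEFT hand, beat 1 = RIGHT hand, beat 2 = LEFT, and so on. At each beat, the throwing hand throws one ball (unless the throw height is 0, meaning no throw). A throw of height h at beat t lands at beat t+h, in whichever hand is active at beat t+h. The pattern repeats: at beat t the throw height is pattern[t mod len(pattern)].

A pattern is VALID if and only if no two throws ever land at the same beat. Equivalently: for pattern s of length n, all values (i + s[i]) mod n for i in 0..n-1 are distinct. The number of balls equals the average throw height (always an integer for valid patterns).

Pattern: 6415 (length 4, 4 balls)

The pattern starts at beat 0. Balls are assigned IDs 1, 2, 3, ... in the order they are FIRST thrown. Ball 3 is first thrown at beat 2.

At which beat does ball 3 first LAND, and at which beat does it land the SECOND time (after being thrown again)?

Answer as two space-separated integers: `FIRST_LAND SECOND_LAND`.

Beat 0 (L): throw ball1 h=6 -> lands@6:L; in-air after throw: [b1@6:L]
Beat 1 (R): throw ball2 h=4 -> lands@5:R; in-air after throw: [b2@5:R b1@6:L]
Beat 2 (L): throw ball3 h=1 -> lands@3:R; in-air after throw: [b3@3:R b2@5:R b1@6:L]
Beat 3 (R): throw ball3 h=5 -> lands@8:L; in-air after throw: [b2@5:R b1@6:L b3@8:L]
Beat 4 (L): throw ball4 h=6 -> lands@10:L; in-air after throw: [b2@5:R b1@6:L b3@8:L b4@10:L]
Beat 5 (R): throw ball2 h=4 -> lands@9:R; in-air after throw: [b1@6:L b3@8:L b2@9:R b4@10:L]
Beat 6 (L): throw ball1 h=1 -> lands@7:R; in-air after throw: [b1@7:R b3@8:L b2@9:R b4@10:L]
Beat 7 (R): throw ball1 h=5 -> lands@12:L; in-air after throw: [b3@8:L b2@9:R b4@10:L b1@12:L]
Beat 8 (L): throw ball3 h=6 -> lands@14:L; in-air after throw: [b2@9:R b4@10:L b1@12:L b3@14:L]
Ball 3: thrown@2 h=1 -> first land @3; rethrown@3 h=5 -> second land @8

Answer: 3 8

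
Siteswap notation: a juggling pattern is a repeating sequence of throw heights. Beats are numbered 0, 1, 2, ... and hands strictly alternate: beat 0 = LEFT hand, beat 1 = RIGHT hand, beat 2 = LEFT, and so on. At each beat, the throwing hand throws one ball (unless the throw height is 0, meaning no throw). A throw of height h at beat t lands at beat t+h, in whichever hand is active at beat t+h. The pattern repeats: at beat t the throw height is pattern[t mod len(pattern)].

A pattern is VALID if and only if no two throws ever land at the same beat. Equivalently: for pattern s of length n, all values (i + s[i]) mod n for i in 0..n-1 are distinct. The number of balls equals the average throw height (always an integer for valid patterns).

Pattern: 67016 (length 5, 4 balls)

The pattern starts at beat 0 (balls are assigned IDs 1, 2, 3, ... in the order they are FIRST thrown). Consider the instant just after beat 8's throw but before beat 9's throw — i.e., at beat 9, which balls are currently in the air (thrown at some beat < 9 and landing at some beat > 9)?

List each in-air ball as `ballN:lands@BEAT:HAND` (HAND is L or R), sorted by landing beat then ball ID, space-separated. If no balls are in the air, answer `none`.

Answer: ball3:lands@10:L ball4:lands@11:R ball1:lands@13:R

Derivation:
Beat 0 (L): throw ball1 h=6 -> lands@6:L; in-air after throw: [b1@6:L]
Beat 1 (R): throw ball2 h=7 -> lands@8:L; in-air after throw: [b1@6:L b2@8:L]
Beat 3 (R): throw ball3 h=1 -> lands@4:L; in-air after throw: [b3@4:L b1@6:L b2@8:L]
Beat 4 (L): throw ball3 h=6 -> lands@10:L; in-air after throw: [b1@6:L b2@8:L b3@10:L]
Beat 5 (R): throw ball4 h=6 -> lands@11:R; in-air after throw: [b1@6:L b2@8:L b3@10:L b4@11:R]
Beat 6 (L): throw ball1 h=7 -> lands@13:R; in-air after throw: [b2@8:L b3@10:L b4@11:R b1@13:R]
Beat 8 (L): throw ball2 h=1 -> lands@9:R; in-air after throw: [b2@9:R b3@10:L b4@11:R b1@13:R]
Beat 9 (R): throw ball2 h=6 -> lands@15:R; in-air after throw: [b3@10:L b4@11:R b1@13:R b2@15:R]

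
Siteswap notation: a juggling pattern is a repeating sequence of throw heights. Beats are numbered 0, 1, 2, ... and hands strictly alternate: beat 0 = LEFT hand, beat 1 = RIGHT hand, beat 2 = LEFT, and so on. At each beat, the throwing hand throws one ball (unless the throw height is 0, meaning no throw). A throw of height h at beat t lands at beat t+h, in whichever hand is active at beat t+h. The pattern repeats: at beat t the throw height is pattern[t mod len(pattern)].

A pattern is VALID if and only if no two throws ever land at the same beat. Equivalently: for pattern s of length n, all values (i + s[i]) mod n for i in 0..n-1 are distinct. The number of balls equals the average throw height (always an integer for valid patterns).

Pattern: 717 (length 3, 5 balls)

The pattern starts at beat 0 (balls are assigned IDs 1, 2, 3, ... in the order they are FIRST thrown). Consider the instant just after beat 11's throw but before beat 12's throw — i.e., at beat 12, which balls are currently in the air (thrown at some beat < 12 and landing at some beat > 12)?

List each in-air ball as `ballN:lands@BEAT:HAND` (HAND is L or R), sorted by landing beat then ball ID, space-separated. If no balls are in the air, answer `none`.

Answer: ball5:lands@13:R ball1:lands@15:R ball2:lands@16:L ball3:lands@18:L

Derivation:
Beat 0 (L): throw ball1 h=7 -> lands@7:R; in-air after throw: [b1@7:R]
Beat 1 (R): throw ball2 h=1 -> lands@2:L; in-air after throw: [b2@2:L b1@7:R]
Beat 2 (L): throw ball2 h=7 -> lands@9:R; in-air after throw: [b1@7:R b2@9:R]
Beat 3 (R): throw ball3 h=7 -> lands@10:L; in-air after throw: [b1@7:R b2@9:R b3@10:L]
Beat 4 (L): throw ball4 h=1 -> lands@5:R; in-air after throw: [b4@5:R b1@7:R b2@9:R b3@10:L]
Beat 5 (R): throw ball4 h=7 -> lands@12:L; in-air after throw: [b1@7:R b2@9:R b3@10:L b4@12:L]
Beat 6 (L): throw ball5 h=7 -> lands@13:R; in-air after throw: [b1@7:R b2@9:R b3@10:L b4@12:L b5@13:R]
Beat 7 (R): throw ball1 h=1 -> lands@8:L; in-air after throw: [b1@8:L b2@9:R b3@10:L b4@12:L b5@13:R]
Beat 8 (L): throw ball1 h=7 -> lands@15:R; in-air after throw: [b2@9:R b3@10:L b4@12:L b5@13:R b1@15:R]
Beat 9 (R): throw ball2 h=7 -> lands@16:L; in-air after throw: [b3@10:L b4@12:L b5@13:R b1@15:R b2@16:L]
Beat 10 (L): throw ball3 h=1 -> lands@11:R; in-air after throw: [b3@11:R b4@12:L b5@13:R b1@15:R b2@16:L]
Beat 11 (R): throw ball3 h=7 -> lands@18:L; in-air after throw: [b4@12:L b5@13:R b1@15:R b2@16:L b3@18:L]
Beat 12 (L): throw ball4 h=7 -> lands@19:R; in-air after throw: [b5@13:R b1@15:R b2@16:L b3@18:L b4@19:R]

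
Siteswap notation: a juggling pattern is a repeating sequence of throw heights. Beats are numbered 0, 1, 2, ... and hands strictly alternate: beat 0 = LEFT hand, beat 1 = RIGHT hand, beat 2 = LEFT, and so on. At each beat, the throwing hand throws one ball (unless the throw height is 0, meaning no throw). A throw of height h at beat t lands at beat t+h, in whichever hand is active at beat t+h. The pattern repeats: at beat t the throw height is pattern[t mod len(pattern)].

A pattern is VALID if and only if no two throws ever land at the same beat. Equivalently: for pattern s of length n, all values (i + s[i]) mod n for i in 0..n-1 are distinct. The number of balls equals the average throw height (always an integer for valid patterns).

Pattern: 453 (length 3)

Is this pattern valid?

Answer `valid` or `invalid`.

i=0: (i + s[i]) mod n = (0 + 4) mod 3 = 1
i=1: (i + s[i]) mod n = (1 + 5) mod 3 = 0
i=2: (i + s[i]) mod n = (2 + 3) mod 3 = 2
Residues: [1, 0, 2], distinct: True

Answer: valid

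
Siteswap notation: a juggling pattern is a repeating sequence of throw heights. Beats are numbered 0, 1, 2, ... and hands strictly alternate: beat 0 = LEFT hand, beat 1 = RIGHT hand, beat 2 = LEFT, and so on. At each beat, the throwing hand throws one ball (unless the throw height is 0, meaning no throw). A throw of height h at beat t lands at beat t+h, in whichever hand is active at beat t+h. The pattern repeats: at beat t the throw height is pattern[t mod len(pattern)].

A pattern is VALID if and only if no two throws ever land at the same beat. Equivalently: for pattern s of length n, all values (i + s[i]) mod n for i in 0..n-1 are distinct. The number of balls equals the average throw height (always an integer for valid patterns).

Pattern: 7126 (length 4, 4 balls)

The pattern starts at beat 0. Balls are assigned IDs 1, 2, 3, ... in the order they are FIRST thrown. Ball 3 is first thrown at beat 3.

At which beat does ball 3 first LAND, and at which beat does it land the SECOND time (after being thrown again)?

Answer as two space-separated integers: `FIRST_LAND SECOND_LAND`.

Answer: 9 10

Derivation:
Beat 0 (L): throw ball1 h=7 -> lands@7:R; in-air after throw: [b1@7:R]
Beat 1 (R): throw ball2 h=1 -> lands@2:L; in-air after throw: [b2@2:L b1@7:R]
Beat 2 (L): throw ball2 h=2 -> lands@4:L; in-air after throw: [b2@4:L b1@7:R]
Beat 3 (R): throw ball3 h=6 -> lands@9:R; in-air after throw: [b2@4:L b1@7:R b3@9:R]
Beat 4 (L): throw ball2 h=7 -> lands@11:R; in-air after throw: [b1@7:R b3@9:R b2@11:R]
Beat 5 (R): throw ball4 h=1 -> lands@6:L; in-air after throw: [b4@6:L b1@7:R b3@9:R b2@11:R]
Beat 6 (L): throw ball4 h=2 -> lands@8:L; in-air after throw: [b1@7:R b4@8:L b3@9:R b2@11:R]
Beat 7 (R): throw ball1 h=6 -> lands@13:R; in-air after throw: [b4@8:L b3@9:R b2@11:R b1@13:R]
Beat 8 (L): throw ball4 h=7 -> lands@15:R; in-air after throw: [b3@9:R b2@11:R b1@13:R b4@15:R]
Beat 9 (R): throw ball3 h=1 -> lands@10:L; in-air after throw: [b3@10:L b2@11:R b1@13:R b4@15:R]
Beat 10 (L): throw ball3 h=2 -> lands@12:L; in-air after throw: [b2@11:R b3@12:L b1@13:R b4@15:R]
Ball 3: thrown@3 h=6 -> first land @9; rethrown@9 h=1 -> second land @10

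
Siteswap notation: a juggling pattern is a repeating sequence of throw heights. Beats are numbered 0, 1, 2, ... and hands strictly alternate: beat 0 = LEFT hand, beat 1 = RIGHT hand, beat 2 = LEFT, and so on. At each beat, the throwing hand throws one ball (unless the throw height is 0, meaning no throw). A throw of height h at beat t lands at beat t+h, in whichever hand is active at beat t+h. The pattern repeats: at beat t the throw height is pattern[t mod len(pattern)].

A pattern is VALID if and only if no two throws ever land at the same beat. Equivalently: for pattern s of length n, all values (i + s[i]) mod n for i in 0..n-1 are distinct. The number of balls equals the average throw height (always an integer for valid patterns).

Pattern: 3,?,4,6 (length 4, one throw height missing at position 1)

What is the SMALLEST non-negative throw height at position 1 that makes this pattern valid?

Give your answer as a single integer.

Answer: 3

Derivation:
i=0: (0 + 3) mod 4 = 3
i=1: s[i]=? (unknown)
i=2: (2 + 4) mod 4 = 2
i=3: (3 + 6) mod 4 = 1
Known residues: [1, 2, 3]; need a permutation of 0..3, so missing residue r = 0
Need (1 + s) mod 4 = 0; smallest s = (0 - 1) mod 4 = 3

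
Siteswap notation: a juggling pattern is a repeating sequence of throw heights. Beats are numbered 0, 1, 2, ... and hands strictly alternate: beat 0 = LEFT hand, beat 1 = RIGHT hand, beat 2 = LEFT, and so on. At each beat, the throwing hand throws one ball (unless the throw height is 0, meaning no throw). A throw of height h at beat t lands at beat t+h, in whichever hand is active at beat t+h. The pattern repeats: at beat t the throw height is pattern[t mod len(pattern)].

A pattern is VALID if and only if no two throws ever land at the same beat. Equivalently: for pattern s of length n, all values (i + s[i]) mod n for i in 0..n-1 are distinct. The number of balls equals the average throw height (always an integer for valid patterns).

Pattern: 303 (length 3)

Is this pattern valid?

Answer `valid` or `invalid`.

i=0: (i + s[i]) mod n = (0 + 3) mod 3 = 0
i=1: (i + s[i]) mod n = (1 + 0) mod 3 = 1
i=2: (i + s[i]) mod n = (2 + 3) mod 3 = 2
Residues: [0, 1, 2], distinct: True

Answer: valid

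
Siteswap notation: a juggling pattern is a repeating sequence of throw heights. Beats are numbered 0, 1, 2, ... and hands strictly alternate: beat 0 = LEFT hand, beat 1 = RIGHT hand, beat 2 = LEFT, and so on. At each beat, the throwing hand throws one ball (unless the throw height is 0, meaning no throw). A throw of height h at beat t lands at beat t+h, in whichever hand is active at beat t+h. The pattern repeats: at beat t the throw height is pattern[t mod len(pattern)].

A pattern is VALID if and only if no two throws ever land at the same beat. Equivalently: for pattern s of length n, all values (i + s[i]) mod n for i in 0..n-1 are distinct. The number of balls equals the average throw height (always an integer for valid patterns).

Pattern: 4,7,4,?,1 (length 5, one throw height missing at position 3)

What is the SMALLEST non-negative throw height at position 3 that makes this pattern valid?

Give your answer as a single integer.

i=0: (0 + 4) mod 5 = 4
i=1: (1 + 7) mod 5 = 3
i=2: (2 + 4) mod 5 = 1
i=3: s[i]=? (unknown)
i=4: (4 + 1) mod 5 = 0
Known residues: [0, 1, 3, 4]; need a permutation of 0..4, so missing residue r = 2
Need (3 + s) mod 5 = 2; smallest s = (2 - 3) mod 5 = 4

Answer: 4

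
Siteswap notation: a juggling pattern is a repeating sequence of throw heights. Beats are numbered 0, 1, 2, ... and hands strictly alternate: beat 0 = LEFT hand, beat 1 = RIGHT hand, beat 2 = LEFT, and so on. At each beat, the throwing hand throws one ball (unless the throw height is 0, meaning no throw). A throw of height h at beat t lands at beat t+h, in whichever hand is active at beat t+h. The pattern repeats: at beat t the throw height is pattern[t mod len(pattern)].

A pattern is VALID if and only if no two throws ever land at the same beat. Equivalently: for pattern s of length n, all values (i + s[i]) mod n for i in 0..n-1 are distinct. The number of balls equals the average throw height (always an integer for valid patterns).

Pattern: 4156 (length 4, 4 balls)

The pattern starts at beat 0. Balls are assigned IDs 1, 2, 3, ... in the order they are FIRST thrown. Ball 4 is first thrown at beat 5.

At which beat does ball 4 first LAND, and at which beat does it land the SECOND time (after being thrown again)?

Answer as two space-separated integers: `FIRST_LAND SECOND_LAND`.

Answer: 6 11

Derivation:
Beat 0 (L): throw ball1 h=4 -> lands@4:L; in-air after throw: [b1@4:L]
Beat 1 (R): throw ball2 h=1 -> lands@2:L; in-air after throw: [b2@2:L b1@4:L]
Beat 2 (L): throw ball2 h=5 -> lands@7:R; in-air after throw: [b1@4:L b2@7:R]
Beat 3 (R): throw ball3 h=6 -> lands@9:R; in-air after throw: [b1@4:L b2@7:R b3@9:R]
Beat 4 (L): throw ball1 h=4 -> lands@8:L; in-air after throw: [b2@7:R b1@8:L b3@9:R]
Beat 5 (R): throw ball4 h=1 -> lands@6:L; in-air after throw: [b4@6:L b2@7:R b1@8:L b3@9:R]
Beat 6 (L): throw ball4 h=5 -> lands@11:R; in-air after throw: [b2@7:R b1@8:L b3@9:R b4@11:R]
Beat 7 (R): throw ball2 h=6 -> lands@13:R; in-air after throw: [b1@8:L b3@9:R b4@11:R b2@13:R]
Beat 8 (L): throw ball1 h=4 -> lands@12:L; in-air after throw: [b3@9:R b4@11:R b1@12:L b2@13:R]
Beat 9 (R): throw ball3 h=1 -> lands@10:L; in-air after throw: [b3@10:L b4@11:R b1@12:L b2@13:R]
Beat 10 (L): throw ball3 h=5 -> lands@15:R; in-air after throw: [b4@11:R b1@12:L b2@13:R b3@15:R]
Beat 11 (R): throw ball4 h=6 -> lands@17:R; in-air after throw: [b1@12:L b2@13:R b3@15:R b4@17:R]
Ball 4: thrown@5 h=1 -> first land @6; rethrown@6 h=5 -> second land @11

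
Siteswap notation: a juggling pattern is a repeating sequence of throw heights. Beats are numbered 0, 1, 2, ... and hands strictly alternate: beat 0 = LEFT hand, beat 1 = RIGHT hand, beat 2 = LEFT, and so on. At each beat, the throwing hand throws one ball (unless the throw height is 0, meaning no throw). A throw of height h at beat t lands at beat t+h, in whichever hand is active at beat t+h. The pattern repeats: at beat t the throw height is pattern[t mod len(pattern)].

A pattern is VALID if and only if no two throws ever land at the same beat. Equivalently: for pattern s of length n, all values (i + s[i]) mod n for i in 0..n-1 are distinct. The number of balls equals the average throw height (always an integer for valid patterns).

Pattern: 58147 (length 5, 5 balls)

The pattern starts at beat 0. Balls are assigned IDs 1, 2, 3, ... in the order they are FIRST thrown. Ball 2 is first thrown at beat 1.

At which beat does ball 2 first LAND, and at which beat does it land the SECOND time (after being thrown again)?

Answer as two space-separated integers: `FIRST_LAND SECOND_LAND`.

Beat 0 (L): throw ball1 h=5 -> lands@5:R; in-air after throw: [b1@5:R]
Beat 1 (R): throw ball2 h=8 -> lands@9:R; in-air after throw: [b1@5:R b2@9:R]
Beat 2 (L): throw ball3 h=1 -> lands@3:R; in-air after throw: [b3@3:R b1@5:R b2@9:R]
Beat 3 (R): throw ball3 h=4 -> lands@7:R; in-air after throw: [b1@5:R b3@7:R b2@9:R]
Beat 4 (L): throw ball4 h=7 -> lands@11:R; in-air after throw: [b1@5:R b3@7:R b2@9:R b4@11:R]
Beat 5 (R): throw ball1 h=5 -> lands@10:L; in-air after throw: [b3@7:R b2@9:R b1@10:L b4@11:R]
Beat 6 (L): throw ball5 h=8 -> lands@14:L; in-air after throw: [b3@7:R b2@9:R b1@10:L b4@11:R b5@14:L]
Beat 7 (R): throw ball3 h=1 -> lands@8:L; in-air after throw: [b3@8:L b2@9:R b1@10:L b4@11:R b5@14:L]
Beat 8 (L): throw ball3 h=4 -> lands@12:L; in-air after throw: [b2@9:R b1@10:L b4@11:R b3@12:L b5@14:L]
Beat 9 (R): throw ball2 h=7 -> lands@16:L; in-air after throw: [b1@10:L b4@11:R b3@12:L b5@14:L b2@16:L]
Beat 10 (L): throw ball1 h=5 -> lands@15:R; in-air after throw: [b4@11:R b3@12:L b5@14:L b1@15:R b2@16:L]
Beat 11 (R): throw ball4 h=8 -> lands@19:R; in-air after throw: [b3@12:L b5@14:L b1@15:R b2@16:L b4@19:R]
Beat 12 (L): throw ball3 h=1 -> lands@13:R; in-air after throw: [b3@13:R b5@14:L b1@15:R b2@16:L b4@19:R]
Beat 13 (R): throw ball3 h=4 -> lands@17:R; in-air after throw: [b5@14:L b1@15:R b2@16:L b3@17:R b4@19:R]
Beat 14 (L): throw ball5 h=7 -> lands@21:R; in-air after throw: [b1@15:R b2@16:L b3@17:R b4@19:R b5@21:R]
Beat 15 (R): throw ball1 h=5 -> lands@20:L; in-air after throw: [b2@16:L b3@17:R b4@19:R b1@20:L b5@21:R]
Beat 16 (L): throw ball2 h=8 -> lands@24:L; in-air after throw: [b3@17:R b4@19:R b1@20:L b5@21:R b2@24:L]
Ball 2: thrown@1 h=8 -> first land @9; rethrown@9 h=7 -> second land @16

Answer: 9 16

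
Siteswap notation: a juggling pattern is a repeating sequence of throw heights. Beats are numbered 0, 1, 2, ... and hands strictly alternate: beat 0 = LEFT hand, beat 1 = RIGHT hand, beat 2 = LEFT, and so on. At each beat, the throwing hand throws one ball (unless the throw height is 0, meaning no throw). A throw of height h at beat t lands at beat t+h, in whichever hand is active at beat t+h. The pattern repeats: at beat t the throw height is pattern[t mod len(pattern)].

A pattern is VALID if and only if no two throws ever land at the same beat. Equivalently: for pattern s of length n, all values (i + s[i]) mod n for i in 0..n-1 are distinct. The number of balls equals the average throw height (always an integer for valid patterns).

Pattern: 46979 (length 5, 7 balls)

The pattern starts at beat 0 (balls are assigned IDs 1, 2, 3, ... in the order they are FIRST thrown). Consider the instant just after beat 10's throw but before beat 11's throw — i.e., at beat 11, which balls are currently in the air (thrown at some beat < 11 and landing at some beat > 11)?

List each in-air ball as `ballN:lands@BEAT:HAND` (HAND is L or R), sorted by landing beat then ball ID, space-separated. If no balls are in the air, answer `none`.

Beat 0 (L): throw ball1 h=4 -> lands@4:L; in-air after throw: [b1@4:L]
Beat 1 (R): throw ball2 h=6 -> lands@7:R; in-air after throw: [b1@4:L b2@7:R]
Beat 2 (L): throw ball3 h=9 -> lands@11:R; in-air after throw: [b1@4:L b2@7:R b3@11:R]
Beat 3 (R): throw ball4 h=7 -> lands@10:L; in-air after throw: [b1@4:L b2@7:R b4@10:L b3@11:R]
Beat 4 (L): throw ball1 h=9 -> lands@13:R; in-air after throw: [b2@7:R b4@10:L b3@11:R b1@13:R]
Beat 5 (R): throw ball5 h=4 -> lands@9:R; in-air after throw: [b2@7:R b5@9:R b4@10:L b3@11:R b1@13:R]
Beat 6 (L): throw ball6 h=6 -> lands@12:L; in-air after throw: [b2@7:R b5@9:R b4@10:L b3@11:R b6@12:L b1@13:R]
Beat 7 (R): throw ball2 h=9 -> lands@16:L; in-air after throw: [b5@9:R b4@10:L b3@11:R b6@12:L b1@13:R b2@16:L]
Beat 8 (L): throw ball7 h=7 -> lands@15:R; in-air after throw: [b5@9:R b4@10:L b3@11:R b6@12:L b1@13:R b7@15:R b2@16:L]
Beat 9 (R): throw ball5 h=9 -> lands@18:L; in-air after throw: [b4@10:L b3@11:R b6@12:L b1@13:R b7@15:R b2@16:L b5@18:L]
Beat 10 (L): throw ball4 h=4 -> lands@14:L; in-air after throw: [b3@11:R b6@12:L b1@13:R b4@14:L b7@15:R b2@16:L b5@18:L]
Beat 11 (R): throw ball3 h=6 -> lands@17:R; in-air after throw: [b6@12:L b1@13:R b4@14:L b7@15:R b2@16:L b3@17:R b5@18:L]

Answer: ball6:lands@12:L ball1:lands@13:R ball4:lands@14:L ball7:lands@15:R ball2:lands@16:L ball5:lands@18:L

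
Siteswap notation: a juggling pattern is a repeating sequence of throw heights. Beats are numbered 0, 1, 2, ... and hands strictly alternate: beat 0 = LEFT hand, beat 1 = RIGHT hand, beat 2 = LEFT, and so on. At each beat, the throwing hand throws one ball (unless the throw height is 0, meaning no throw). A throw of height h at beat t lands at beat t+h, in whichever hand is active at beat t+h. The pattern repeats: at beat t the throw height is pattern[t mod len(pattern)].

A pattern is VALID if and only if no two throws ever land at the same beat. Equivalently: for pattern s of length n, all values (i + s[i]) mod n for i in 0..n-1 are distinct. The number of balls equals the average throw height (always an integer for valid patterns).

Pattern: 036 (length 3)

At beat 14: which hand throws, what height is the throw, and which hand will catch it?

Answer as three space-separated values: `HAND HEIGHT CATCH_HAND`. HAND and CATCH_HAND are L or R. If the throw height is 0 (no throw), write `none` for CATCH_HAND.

Answer: L 6 L

Derivation:
Beat 14: 14 mod 2 = 0, so hand = L
Throw height = pattern[14 mod 3] = pattern[2] = 6
Lands at beat 14+6=20, 20 mod 2 = 0, so catch hand = L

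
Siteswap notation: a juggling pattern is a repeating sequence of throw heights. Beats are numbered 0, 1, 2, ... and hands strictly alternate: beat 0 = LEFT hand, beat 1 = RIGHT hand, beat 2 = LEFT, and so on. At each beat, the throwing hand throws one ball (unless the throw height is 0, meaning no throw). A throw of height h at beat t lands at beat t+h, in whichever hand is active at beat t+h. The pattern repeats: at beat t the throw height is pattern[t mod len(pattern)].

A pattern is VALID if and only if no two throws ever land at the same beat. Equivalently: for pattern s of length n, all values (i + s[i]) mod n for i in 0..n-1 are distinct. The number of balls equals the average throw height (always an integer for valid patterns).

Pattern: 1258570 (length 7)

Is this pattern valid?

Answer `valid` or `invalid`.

i=0: (i + s[i]) mod n = (0 + 1) mod 7 = 1
i=1: (i + s[i]) mod n = (1 + 2) mod 7 = 3
i=2: (i + s[i]) mod n = (2 + 5) mod 7 = 0
i=3: (i + s[i]) mod n = (3 + 8) mod 7 = 4
i=4: (i + s[i]) mod n = (4 + 5) mod 7 = 2
i=5: (i + s[i]) mod n = (5 + 7) mod 7 = 5
i=6: (i + s[i]) mod n = (6 + 0) mod 7 = 6
Residues: [1, 3, 0, 4, 2, 5, 6], distinct: True

Answer: valid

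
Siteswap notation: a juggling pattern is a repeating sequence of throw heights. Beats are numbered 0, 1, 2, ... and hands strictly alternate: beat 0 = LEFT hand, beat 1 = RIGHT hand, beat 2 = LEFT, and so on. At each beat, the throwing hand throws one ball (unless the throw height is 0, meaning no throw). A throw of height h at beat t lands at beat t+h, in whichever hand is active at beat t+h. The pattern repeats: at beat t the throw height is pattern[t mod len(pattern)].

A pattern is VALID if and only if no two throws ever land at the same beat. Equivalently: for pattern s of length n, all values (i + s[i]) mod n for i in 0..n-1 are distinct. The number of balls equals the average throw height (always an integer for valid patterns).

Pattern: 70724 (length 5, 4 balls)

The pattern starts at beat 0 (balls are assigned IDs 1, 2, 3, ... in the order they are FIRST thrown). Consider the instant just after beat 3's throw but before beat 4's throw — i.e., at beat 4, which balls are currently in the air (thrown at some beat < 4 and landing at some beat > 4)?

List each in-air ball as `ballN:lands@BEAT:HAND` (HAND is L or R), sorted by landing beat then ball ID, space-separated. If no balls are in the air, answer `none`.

Beat 0 (L): throw ball1 h=7 -> lands@7:R; in-air after throw: [b1@7:R]
Beat 2 (L): throw ball2 h=7 -> lands@9:R; in-air after throw: [b1@7:R b2@9:R]
Beat 3 (R): throw ball3 h=2 -> lands@5:R; in-air after throw: [b3@5:R b1@7:R b2@9:R]
Beat 4 (L): throw ball4 h=4 -> lands@8:L; in-air after throw: [b3@5:R b1@7:R b4@8:L b2@9:R]

Answer: ball3:lands@5:R ball1:lands@7:R ball2:lands@9:R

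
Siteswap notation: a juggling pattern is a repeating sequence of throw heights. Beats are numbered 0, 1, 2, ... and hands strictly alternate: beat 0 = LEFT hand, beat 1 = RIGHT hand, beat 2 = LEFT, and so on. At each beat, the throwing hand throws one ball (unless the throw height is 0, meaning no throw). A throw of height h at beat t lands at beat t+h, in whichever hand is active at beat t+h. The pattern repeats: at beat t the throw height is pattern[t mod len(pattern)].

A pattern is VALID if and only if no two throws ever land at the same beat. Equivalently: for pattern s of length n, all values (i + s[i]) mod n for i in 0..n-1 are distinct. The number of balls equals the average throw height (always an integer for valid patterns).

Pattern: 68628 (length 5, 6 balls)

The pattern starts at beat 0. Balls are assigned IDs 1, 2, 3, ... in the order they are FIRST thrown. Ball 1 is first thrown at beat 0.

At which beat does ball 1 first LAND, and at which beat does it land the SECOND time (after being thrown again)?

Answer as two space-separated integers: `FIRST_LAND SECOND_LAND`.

Answer: 6 14

Derivation:
Beat 0 (L): throw ball1 h=6 -> lands@6:L; in-air after throw: [b1@6:L]
Beat 1 (R): throw ball2 h=8 -> lands@9:R; in-air after throw: [b1@6:L b2@9:R]
Beat 2 (L): throw ball3 h=6 -> lands@8:L; in-air after throw: [b1@6:L b3@8:L b2@9:R]
Beat 3 (R): throw ball4 h=2 -> lands@5:R; in-air after throw: [b4@5:R b1@6:L b3@8:L b2@9:R]
Beat 4 (L): throw ball5 h=8 -> lands@12:L; in-air after throw: [b4@5:R b1@6:L b3@8:L b2@9:R b5@12:L]
Beat 5 (R): throw ball4 h=6 -> lands@11:R; in-air after throw: [b1@6:L b3@8:L b2@9:R b4@11:R b5@12:L]
Beat 6 (L): throw ball1 h=8 -> lands@14:L; in-air after throw: [b3@8:L b2@9:R b4@11:R b5@12:L b1@14:L]
Beat 7 (R): throw ball6 h=6 -> lands@13:R; in-air after throw: [b3@8:L b2@9:R b4@11:R b5@12:L b6@13:R b1@14:L]
Beat 8 (L): throw ball3 h=2 -> lands@10:L; in-air after throw: [b2@9:R b3@10:L b4@11:R b5@12:L b6@13:R b1@14:L]
Beat 9 (R): throw ball2 h=8 -> lands@17:R; in-air after throw: [b3@10:L b4@11:R b5@12:L b6@13:R b1@14:L b2@17:R]
Beat 10 (L): throw ball3 h=6 -> lands@16:L; in-air after throw: [b4@11:R b5@12:L b6@13:R b1@14:L b3@16:L b2@17:R]
Beat 11 (R): throw ball4 h=8 -> lands@19:R; in-air after throw: [b5@12:L b6@13:R b1@14:L b3@16:L b2@17:R b4@19:R]
Beat 12 (L): throw ball5 h=6 -> lands@18:L; in-air after throw: [b6@13:R b1@14:L b3@16:L b2@17:R b5@18:L b4@19:R]
Beat 13 (R): throw ball6 h=2 -> lands@15:R; in-air after throw: [b1@14:L b6@15:R b3@16:L b2@17:R b5@18:L b4@19:R]
Beat 14 (L): throw ball1 h=8 -> lands@22:L; in-air after throw: [b6@15:R b3@16:L b2@17:R b5@18:L b4@19:R b1@22:L]
Ball 1: thrown@0 h=6 -> first land @6; rethrown@6 h=8 -> second land @14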